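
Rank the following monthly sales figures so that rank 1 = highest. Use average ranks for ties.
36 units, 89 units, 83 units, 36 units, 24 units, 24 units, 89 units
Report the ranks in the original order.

Sorted (descending): 89, 89, 83, 36, 36, 24, 24
The 2 values of 89 occupy positions 1–2 → average rank (1+2)/2 = 1.5.
The 2 values of 36 occupy positions 4–5 → average rank (4+5)/2 = 4.5.
The 2 values of 24 occupy positions 6–7 → average rank (6+7)/2 = 6.5.

4.5, 1.5, 3, 4.5, 6.5, 6.5, 1.5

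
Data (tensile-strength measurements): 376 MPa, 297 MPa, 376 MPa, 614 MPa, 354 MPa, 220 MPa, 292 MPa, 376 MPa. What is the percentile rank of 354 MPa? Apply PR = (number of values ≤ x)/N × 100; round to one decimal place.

50.0

N = 8.
Strictly below 354: 3. Equal to 354: 1.
PR = 4/8 × 100 = 50.0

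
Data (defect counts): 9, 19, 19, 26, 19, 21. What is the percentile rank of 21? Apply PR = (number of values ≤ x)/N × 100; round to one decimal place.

83.3

N = 6.
Strictly below 21: 4. Equal to 21: 1.
PR = 5/6 × 100 = 83.3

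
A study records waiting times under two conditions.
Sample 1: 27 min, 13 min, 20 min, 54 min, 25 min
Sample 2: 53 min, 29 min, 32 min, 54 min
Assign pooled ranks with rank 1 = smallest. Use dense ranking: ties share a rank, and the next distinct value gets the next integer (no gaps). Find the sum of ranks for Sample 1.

18

Sorted (ascending): 13, 20, 25, 27, 29, 32, 53, 54, 54
The 2 values of 54 share dense rank 8.
Remaining distinct values take the next consecutive integers.
Sample 1 values → pooled ranks: 27→4, 13→1, 20→2, 54→8, 25→3
Rank sum = 4 + 1 + 2 + 8 + 3 = 18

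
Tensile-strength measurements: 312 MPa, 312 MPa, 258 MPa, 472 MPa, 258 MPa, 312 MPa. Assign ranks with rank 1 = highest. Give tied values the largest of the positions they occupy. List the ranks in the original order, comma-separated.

4, 4, 6, 1, 6, 4

Sorted (descending): 472, 312, 312, 312, 258, 258
The 3 values of 312 occupy positions 2–4 → each gets rank 4.
The 2 values of 258 occupy positions 5–6 → each gets rank 6.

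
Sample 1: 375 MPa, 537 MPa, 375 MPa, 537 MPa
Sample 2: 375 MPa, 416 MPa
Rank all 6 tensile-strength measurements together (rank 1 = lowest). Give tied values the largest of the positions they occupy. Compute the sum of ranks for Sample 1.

18

Sorted (ascending): 375, 375, 375, 416, 537, 537
The 3 values of 375 occupy positions 1–3 → each gets rank 3.
The 2 values of 537 occupy positions 5–6 → each gets rank 6.
Sample 1 values → pooled ranks: 375→3, 537→6, 375→3, 537→6
Rank sum = 3 + 6 + 3 + 6 = 18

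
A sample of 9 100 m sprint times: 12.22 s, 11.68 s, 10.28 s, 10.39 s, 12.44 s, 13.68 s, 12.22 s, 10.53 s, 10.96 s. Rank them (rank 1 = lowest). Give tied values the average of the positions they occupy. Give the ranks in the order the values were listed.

6.5, 5, 1, 2, 8, 9, 6.5, 3, 4

Sorted (ascending): 10.28, 10.39, 10.53, 10.96, 11.68, 12.22, 12.22, 12.44, 13.68
The 2 values of 12.22 occupy positions 6–7 → average rank (6+7)/2 = 6.5.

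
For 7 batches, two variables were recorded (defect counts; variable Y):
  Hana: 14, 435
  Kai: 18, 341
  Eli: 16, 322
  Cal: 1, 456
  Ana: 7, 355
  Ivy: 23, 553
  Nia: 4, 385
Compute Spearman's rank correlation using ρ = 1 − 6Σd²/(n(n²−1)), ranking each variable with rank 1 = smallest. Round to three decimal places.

Ranks of variable 1: 4, 6, 5, 1, 3, 7, 2
Ranks of variable 2: 5, 2, 1, 6, 3, 7, 4
d = r₁ − r₂: -1, 4, 4, -5, 0, 0, -2
d²: 1, 16, 16, 25, 0, 0, 4; Σd² = 62
ρ = 1 − 6·62/(7·48) = 1 − 372/336 = -0.107

-0.107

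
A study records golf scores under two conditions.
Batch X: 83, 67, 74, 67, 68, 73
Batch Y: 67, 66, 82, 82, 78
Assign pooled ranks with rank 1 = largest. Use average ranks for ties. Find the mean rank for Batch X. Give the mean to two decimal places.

6.17

Sorted (descending): 83, 82, 82, 78, 74, 73, 68, 67, 67, 67, 66
The 2 values of 82 occupy positions 2–3 → average rank (2+3)/2 = 2.5.
The 3 values of 67 occupy positions 8–10 → average rank 9.
Batch X values → pooled ranks: 83→1, 67→9, 74→5, 67→9, 68→7, 73→6
Mean rank = (1 + 9 + 5 + 9 + 7 + 6) / 6 = 6.17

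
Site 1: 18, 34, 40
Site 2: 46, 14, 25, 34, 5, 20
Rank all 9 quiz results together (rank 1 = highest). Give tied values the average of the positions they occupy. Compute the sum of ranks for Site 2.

32.5

Sorted (descending): 46, 40, 34, 34, 25, 20, 18, 14, 5
The 2 values of 34 occupy positions 3–4 → average rank (3+4)/2 = 3.5.
Site 2 values → pooled ranks: 46→1, 14→8, 25→5, 34→3.5, 5→9, 20→6
Rank sum = 1 + 8 + 5 + 3.5 + 9 + 6 = 32.5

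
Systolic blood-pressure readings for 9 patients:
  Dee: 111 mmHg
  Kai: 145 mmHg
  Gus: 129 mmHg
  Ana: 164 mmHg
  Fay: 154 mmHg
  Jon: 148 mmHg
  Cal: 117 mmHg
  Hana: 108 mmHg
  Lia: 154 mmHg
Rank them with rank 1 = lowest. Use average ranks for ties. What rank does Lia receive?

Sorted (ascending): 108, 111, 117, 129, 145, 148, 154, 154, 164
The 2 values of 154 occupy positions 7–8 → average rank (7+8)/2 = 7.5.
Lia has value 154 mmHg → rank 7.5.

7.5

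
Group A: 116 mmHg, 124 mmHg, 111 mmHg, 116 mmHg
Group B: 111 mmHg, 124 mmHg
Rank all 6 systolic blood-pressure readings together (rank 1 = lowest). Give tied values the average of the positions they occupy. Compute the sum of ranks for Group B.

7

Sorted (ascending): 111, 111, 116, 116, 124, 124
The 2 values of 111 occupy positions 1–2 → average rank (1+2)/2 = 1.5.
The 2 values of 116 occupy positions 3–4 → average rank (3+4)/2 = 3.5.
The 2 values of 124 occupy positions 5–6 → average rank (5+6)/2 = 5.5.
Group B values → pooled ranks: 111→1.5, 124→5.5
Rank sum = 1.5 + 5.5 = 7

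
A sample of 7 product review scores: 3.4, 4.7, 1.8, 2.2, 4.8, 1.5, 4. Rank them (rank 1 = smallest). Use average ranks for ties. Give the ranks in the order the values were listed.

Sorted (ascending): 1.5, 1.8, 2.2, 3.4, 4, 4.7, 4.8
No ties — each value takes its position as its rank.

4, 6, 2, 3, 7, 1, 5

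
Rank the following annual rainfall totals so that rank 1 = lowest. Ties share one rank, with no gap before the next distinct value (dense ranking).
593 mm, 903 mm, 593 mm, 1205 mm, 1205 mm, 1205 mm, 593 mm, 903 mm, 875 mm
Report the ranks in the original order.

Sorted (ascending): 593, 593, 593, 875, 903, 903, 1205, 1205, 1205
The 3 values of 593 share dense rank 1.
The 2 values of 903 share dense rank 3.
The 3 values of 1205 share dense rank 4.
Remaining distinct values take the next consecutive integers.

1, 3, 1, 4, 4, 4, 1, 3, 2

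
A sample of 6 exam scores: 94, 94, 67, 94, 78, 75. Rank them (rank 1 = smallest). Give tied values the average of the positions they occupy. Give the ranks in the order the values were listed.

Sorted (ascending): 67, 75, 78, 94, 94, 94
The 3 values of 94 occupy positions 4–6 → average rank 5.

5, 5, 1, 5, 3, 2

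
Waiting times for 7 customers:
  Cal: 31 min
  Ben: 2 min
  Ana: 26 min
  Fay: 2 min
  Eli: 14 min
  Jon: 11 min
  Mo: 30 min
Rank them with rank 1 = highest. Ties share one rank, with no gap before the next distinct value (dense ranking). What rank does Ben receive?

6

Sorted (descending): 31, 30, 26, 14, 11, 2, 2
The 2 values of 2 share dense rank 6.
Remaining distinct values take the next consecutive integers.
Ben has value 2 min → rank 6.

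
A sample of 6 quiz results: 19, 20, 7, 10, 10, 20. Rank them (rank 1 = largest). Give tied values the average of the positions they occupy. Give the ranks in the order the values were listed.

Sorted (descending): 20, 20, 19, 10, 10, 7
The 2 values of 20 occupy positions 1–2 → average rank (1+2)/2 = 1.5.
The 2 values of 10 occupy positions 4–5 → average rank (4+5)/2 = 4.5.

3, 1.5, 6, 4.5, 4.5, 1.5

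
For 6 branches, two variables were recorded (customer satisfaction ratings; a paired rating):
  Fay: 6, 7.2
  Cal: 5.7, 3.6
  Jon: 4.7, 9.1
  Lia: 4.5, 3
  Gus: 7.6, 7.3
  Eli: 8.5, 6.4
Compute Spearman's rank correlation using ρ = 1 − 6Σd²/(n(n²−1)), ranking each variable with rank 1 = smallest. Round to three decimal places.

0.257

Ranks of variable 1: 4, 3, 2, 1, 5, 6
Ranks of variable 2: 4, 2, 6, 1, 5, 3
d = r₁ − r₂: 0, 1, -4, 0, 0, 3
d²: 0, 1, 16, 0, 0, 9; Σd² = 26
ρ = 1 − 6·26/(6·35) = 1 − 156/210 = 0.257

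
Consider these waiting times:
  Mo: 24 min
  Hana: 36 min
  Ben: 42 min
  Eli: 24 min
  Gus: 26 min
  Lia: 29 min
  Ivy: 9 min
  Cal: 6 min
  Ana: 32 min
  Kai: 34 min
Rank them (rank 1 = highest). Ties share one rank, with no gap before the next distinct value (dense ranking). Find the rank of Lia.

Sorted (descending): 42, 36, 34, 32, 29, 26, 24, 24, 9, 6
The 2 values of 24 share dense rank 7.
Remaining distinct values take the next consecutive integers.
Lia has value 29 min → rank 5.

5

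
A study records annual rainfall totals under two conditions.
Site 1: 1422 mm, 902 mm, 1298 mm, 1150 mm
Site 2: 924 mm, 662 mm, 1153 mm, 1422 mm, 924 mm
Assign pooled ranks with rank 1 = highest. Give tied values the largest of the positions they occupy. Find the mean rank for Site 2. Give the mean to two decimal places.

Sorted (descending): 1422, 1422, 1298, 1153, 1150, 924, 924, 902, 662
The 2 values of 1422 occupy positions 1–2 → each gets rank 2.
The 2 values of 924 occupy positions 6–7 → each gets rank 7.
Site 2 values → pooled ranks: 924→7, 662→9, 1153→4, 1422→2, 924→7
Mean rank = (7 + 9 + 4 + 2 + 7) / 5 = 5.80

5.80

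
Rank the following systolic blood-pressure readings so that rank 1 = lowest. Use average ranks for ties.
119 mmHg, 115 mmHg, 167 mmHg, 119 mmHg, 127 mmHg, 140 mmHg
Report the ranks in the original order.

2.5, 1, 6, 2.5, 4, 5

Sorted (ascending): 115, 119, 119, 127, 140, 167
The 2 values of 119 occupy positions 2–3 → average rank (2+3)/2 = 2.5.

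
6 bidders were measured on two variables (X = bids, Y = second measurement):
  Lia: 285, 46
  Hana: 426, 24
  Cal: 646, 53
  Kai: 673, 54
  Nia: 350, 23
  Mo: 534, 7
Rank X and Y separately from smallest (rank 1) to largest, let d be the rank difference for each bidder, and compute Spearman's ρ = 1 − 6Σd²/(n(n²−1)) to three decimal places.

Ranks of variable 1: 1, 3, 5, 6, 2, 4
Ranks of variable 2: 4, 3, 5, 6, 2, 1
d = r₁ − r₂: -3, 0, 0, 0, 0, 3
d²: 9, 0, 0, 0, 0, 9; Σd² = 18
ρ = 1 − 6·18/(6·35) = 1 − 108/210 = 0.486

0.486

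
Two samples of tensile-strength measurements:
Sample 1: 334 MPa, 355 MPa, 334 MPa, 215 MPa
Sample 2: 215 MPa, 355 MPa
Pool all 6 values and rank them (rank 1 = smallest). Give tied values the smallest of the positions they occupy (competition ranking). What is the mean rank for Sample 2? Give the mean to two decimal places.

Sorted (ascending): 215, 215, 334, 334, 355, 355
The 2 values of 215 occupy positions 1–2 → each gets rank 1.
The 2 values of 334 occupy positions 3–4 → each gets rank 3.
The 2 values of 355 occupy positions 5–6 → each gets rank 5.
Sample 2 values → pooled ranks: 215→1, 355→5
Mean rank = (1 + 5) / 2 = 3.00

3.00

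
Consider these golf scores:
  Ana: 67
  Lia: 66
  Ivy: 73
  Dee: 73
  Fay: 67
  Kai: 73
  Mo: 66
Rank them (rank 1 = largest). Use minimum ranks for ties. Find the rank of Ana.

4

Sorted (descending): 73, 73, 73, 67, 67, 66, 66
The 3 values of 73 occupy positions 1–3 → each gets rank 1.
The 2 values of 67 occupy positions 4–5 → each gets rank 4.
The 2 values of 66 occupy positions 6–7 → each gets rank 6.
Ana has value 67 → rank 4.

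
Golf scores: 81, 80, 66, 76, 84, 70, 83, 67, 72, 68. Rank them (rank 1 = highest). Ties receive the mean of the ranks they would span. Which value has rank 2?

83

Sorted (descending): 84, 83, 81, 80, 76, 72, 70, 68, 67, 66
No ties — each value takes its position as its rank.
Rank 2 → value 83.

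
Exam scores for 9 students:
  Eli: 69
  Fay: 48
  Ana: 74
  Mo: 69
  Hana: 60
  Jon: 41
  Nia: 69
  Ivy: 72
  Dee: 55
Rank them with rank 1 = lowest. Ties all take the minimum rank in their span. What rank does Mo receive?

5

Sorted (ascending): 41, 48, 55, 60, 69, 69, 69, 72, 74
The 3 values of 69 occupy positions 5–7 → each gets rank 5.
Mo has value 69 → rank 5.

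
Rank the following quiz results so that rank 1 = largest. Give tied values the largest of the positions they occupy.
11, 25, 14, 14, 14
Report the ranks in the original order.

5, 1, 4, 4, 4

Sorted (descending): 25, 14, 14, 14, 11
The 3 values of 14 occupy positions 2–4 → each gets rank 4.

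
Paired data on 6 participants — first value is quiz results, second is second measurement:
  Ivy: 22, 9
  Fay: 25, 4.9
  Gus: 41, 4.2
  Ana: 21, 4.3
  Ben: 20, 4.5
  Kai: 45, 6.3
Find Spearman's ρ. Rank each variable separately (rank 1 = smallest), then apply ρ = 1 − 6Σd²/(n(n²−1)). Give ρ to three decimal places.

0.143

Ranks of variable 1: 3, 4, 5, 2, 1, 6
Ranks of variable 2: 6, 4, 1, 2, 3, 5
d = r₁ − r₂: -3, 0, 4, 0, -2, 1
d²: 9, 0, 16, 0, 4, 1; Σd² = 30
ρ = 1 − 6·30/(6·35) = 1 − 180/210 = 0.143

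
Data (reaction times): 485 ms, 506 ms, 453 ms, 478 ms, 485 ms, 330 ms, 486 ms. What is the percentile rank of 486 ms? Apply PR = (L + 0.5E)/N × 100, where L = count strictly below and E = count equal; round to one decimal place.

78.6

N = 7.
Strictly below 486: 5. Equal to 486: 1.
PR = (5 + 0.5·1)/7 × 100 = 78.6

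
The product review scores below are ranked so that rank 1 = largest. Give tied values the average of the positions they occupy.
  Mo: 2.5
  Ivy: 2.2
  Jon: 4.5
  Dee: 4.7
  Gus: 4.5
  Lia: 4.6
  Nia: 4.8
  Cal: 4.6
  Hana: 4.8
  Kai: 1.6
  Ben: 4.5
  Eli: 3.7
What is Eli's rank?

9

Sorted (descending): 4.8, 4.8, 4.7, 4.6, 4.6, 4.5, 4.5, 4.5, 3.7, 2.5, 2.2, 1.6
The 2 values of 4.8 occupy positions 1–2 → average rank (1+2)/2 = 1.5.
The 2 values of 4.6 occupy positions 4–5 → average rank (4+5)/2 = 4.5.
The 3 values of 4.5 occupy positions 6–8 → average rank 7.
Eli has value 3.7 → rank 9.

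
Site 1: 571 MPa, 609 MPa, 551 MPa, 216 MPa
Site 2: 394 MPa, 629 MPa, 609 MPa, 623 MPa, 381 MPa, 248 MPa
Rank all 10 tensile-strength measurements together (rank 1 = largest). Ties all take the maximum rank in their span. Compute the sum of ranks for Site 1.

Sorted (descending): 629, 623, 609, 609, 571, 551, 394, 381, 248, 216
The 2 values of 609 occupy positions 3–4 → each gets rank 4.
Site 1 values → pooled ranks: 571→5, 609→4, 551→6, 216→10
Rank sum = 5 + 4 + 6 + 10 = 25

25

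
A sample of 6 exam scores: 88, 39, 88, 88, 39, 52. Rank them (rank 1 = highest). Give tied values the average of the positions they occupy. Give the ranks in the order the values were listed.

Sorted (descending): 88, 88, 88, 52, 39, 39
The 3 values of 88 occupy positions 1–3 → average rank 2.
The 2 values of 39 occupy positions 5–6 → average rank (5+6)/2 = 5.5.

2, 5.5, 2, 2, 5.5, 4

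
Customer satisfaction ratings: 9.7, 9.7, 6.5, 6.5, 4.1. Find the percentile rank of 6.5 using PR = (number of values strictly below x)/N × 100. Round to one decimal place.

N = 5.
Strictly below 6.5: 1. Equal to 6.5: 2.
PR = 1/5 × 100 = 20.0

20.0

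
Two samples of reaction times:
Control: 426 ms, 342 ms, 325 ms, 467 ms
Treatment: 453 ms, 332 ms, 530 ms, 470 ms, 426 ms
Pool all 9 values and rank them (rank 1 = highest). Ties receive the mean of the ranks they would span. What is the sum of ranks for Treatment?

Sorted (descending): 530, 470, 467, 453, 426, 426, 342, 332, 325
The 2 values of 426 occupy positions 5–6 → average rank (5+6)/2 = 5.5.
Treatment values → pooled ranks: 453→4, 332→8, 530→1, 470→2, 426→5.5
Rank sum = 4 + 8 + 1 + 2 + 5.5 = 20.5

20.5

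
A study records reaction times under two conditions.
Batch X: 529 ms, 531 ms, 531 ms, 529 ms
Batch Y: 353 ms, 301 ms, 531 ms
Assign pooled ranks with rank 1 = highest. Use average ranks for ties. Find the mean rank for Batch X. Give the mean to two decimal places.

Sorted (descending): 531, 531, 531, 529, 529, 353, 301
The 3 values of 531 occupy positions 1–3 → average rank 2.
The 2 values of 529 occupy positions 4–5 → average rank (4+5)/2 = 4.5.
Batch X values → pooled ranks: 529→4.5, 531→2, 531→2, 529→4.5
Mean rank = (4.5 + 2 + 2 + 4.5) / 4 = 3.25

3.25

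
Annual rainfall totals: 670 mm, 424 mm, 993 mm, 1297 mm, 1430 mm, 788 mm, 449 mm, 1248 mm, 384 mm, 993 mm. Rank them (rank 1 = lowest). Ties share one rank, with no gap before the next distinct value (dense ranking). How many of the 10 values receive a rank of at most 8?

9

Sorted (ascending): 384, 424, 449, 670, 788, 993, 993, 1248, 1297, 1430
The 2 values of 993 share dense rank 6.
Remaining distinct values take the next consecutive integers.
Ranks ≤ 8: {1, 2, 3, 4, 5, 6, 6, 7, 8} → 9 values.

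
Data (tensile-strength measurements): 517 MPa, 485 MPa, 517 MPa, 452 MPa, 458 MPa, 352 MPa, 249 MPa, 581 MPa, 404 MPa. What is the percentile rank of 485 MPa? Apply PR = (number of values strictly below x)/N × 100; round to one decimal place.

55.6

N = 9.
Strictly below 485: 5. Equal to 485: 1.
PR = 5/9 × 100 = 55.6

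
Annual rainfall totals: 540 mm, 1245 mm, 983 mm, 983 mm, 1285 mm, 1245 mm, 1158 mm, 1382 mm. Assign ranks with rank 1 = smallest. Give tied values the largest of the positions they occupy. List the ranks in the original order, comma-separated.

1, 6, 3, 3, 7, 6, 4, 8

Sorted (ascending): 540, 983, 983, 1158, 1245, 1245, 1285, 1382
The 2 values of 983 occupy positions 2–3 → each gets rank 3.
The 2 values of 1245 occupy positions 5–6 → each gets rank 6.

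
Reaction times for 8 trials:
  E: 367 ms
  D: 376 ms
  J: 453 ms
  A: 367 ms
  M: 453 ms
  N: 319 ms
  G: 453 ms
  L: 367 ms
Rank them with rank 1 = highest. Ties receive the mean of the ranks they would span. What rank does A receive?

6

Sorted (descending): 453, 453, 453, 376, 367, 367, 367, 319
The 3 values of 453 occupy positions 1–3 → average rank 2.
The 3 values of 367 occupy positions 5–7 → average rank 6.
A has value 367 ms → rank 6.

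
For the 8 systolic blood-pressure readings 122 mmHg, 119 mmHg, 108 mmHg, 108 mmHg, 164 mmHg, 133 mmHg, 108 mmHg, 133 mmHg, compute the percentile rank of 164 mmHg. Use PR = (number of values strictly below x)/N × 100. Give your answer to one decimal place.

N = 8.
Strictly below 164: 7. Equal to 164: 1.
PR = 7/8 × 100 = 87.5

87.5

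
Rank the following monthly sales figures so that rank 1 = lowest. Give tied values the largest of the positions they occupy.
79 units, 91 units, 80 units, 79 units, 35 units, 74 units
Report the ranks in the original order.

4, 6, 5, 4, 1, 2

Sorted (ascending): 35, 74, 79, 79, 80, 91
The 2 values of 79 occupy positions 3–4 → each gets rank 4.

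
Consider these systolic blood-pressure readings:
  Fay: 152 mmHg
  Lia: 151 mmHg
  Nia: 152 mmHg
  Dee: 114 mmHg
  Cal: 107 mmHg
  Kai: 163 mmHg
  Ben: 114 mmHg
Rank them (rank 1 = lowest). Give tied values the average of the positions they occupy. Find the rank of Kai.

Sorted (ascending): 107, 114, 114, 151, 152, 152, 163
The 2 values of 114 occupy positions 2–3 → average rank (2+3)/2 = 2.5.
The 2 values of 152 occupy positions 5–6 → average rank (5+6)/2 = 5.5.
Kai has value 163 mmHg → rank 7.

7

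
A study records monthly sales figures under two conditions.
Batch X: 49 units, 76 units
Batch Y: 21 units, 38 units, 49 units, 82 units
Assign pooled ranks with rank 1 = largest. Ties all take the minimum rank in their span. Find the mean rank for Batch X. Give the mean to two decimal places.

2.50

Sorted (descending): 82, 76, 49, 49, 38, 21
The 2 values of 49 occupy positions 3–4 → each gets rank 3.
Batch X values → pooled ranks: 49→3, 76→2
Mean rank = (3 + 2) / 2 = 2.50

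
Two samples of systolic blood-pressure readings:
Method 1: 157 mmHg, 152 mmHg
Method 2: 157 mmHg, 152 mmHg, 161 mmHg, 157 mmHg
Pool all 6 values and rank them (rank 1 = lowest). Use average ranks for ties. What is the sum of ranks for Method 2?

15.5

Sorted (ascending): 152, 152, 157, 157, 157, 161
The 2 values of 152 occupy positions 1–2 → average rank (1+2)/2 = 1.5.
The 3 values of 157 occupy positions 3–5 → average rank 4.
Method 2 values → pooled ranks: 157→4, 152→1.5, 161→6, 157→4
Rank sum = 4 + 1.5 + 6 + 4 = 15.5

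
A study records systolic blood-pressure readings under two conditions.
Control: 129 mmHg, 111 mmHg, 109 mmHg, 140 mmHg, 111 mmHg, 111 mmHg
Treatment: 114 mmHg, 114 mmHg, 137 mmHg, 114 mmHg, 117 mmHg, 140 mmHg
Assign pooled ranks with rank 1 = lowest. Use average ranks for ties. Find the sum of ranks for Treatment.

Sorted (ascending): 109, 111, 111, 111, 114, 114, 114, 117, 129, 137, 140, 140
The 3 values of 111 occupy positions 2–4 → average rank 3.
The 3 values of 114 occupy positions 5–7 → average rank 6.
The 2 values of 140 occupy positions 11–12 → average rank (11+12)/2 = 11.5.
Treatment values → pooled ranks: 114→6, 114→6, 137→10, 114→6, 117→8, 140→11.5
Rank sum = 6 + 6 + 10 + 6 + 8 + 11.5 = 47.5

47.5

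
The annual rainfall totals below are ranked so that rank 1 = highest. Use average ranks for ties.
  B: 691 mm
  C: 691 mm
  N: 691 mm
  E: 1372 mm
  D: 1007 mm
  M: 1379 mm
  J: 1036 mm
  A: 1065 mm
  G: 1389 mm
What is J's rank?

5

Sorted (descending): 1389, 1379, 1372, 1065, 1036, 1007, 691, 691, 691
The 3 values of 691 occupy positions 7–9 → average rank 8.
J has value 1036 mm → rank 5.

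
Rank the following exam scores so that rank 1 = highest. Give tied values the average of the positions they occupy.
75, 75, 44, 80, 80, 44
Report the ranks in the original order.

Sorted (descending): 80, 80, 75, 75, 44, 44
The 2 values of 80 occupy positions 1–2 → average rank (1+2)/2 = 1.5.
The 2 values of 75 occupy positions 3–4 → average rank (3+4)/2 = 3.5.
The 2 values of 44 occupy positions 5–6 → average rank (5+6)/2 = 5.5.

3.5, 3.5, 5.5, 1.5, 1.5, 5.5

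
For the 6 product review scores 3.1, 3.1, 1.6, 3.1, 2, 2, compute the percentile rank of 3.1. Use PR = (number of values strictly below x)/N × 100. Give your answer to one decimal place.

N = 6.
Strictly below 3.1: 3. Equal to 3.1: 3.
PR = 3/6 × 100 = 50.0

50.0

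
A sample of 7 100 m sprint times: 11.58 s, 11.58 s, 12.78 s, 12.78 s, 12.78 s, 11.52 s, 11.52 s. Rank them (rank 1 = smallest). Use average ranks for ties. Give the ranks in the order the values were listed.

3.5, 3.5, 6, 6, 6, 1.5, 1.5

Sorted (ascending): 11.52, 11.52, 11.58, 11.58, 12.78, 12.78, 12.78
The 2 values of 11.52 occupy positions 1–2 → average rank (1+2)/2 = 1.5.
The 2 values of 11.58 occupy positions 3–4 → average rank (3+4)/2 = 3.5.
The 3 values of 12.78 occupy positions 5–7 → average rank 6.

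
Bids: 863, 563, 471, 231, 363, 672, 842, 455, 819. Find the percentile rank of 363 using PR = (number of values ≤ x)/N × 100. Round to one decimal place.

N = 9.
Strictly below 363: 1. Equal to 363: 1.
PR = 2/9 × 100 = 22.2

22.2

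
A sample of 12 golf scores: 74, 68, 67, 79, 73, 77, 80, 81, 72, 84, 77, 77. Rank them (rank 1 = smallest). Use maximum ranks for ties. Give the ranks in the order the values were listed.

Sorted (ascending): 67, 68, 72, 73, 74, 77, 77, 77, 79, 80, 81, 84
The 3 values of 77 occupy positions 6–8 → each gets rank 8.

5, 2, 1, 9, 4, 8, 10, 11, 3, 12, 8, 8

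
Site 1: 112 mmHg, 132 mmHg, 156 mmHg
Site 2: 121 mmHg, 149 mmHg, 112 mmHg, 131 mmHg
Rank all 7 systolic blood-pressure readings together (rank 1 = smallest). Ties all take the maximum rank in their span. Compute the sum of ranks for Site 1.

Sorted (ascending): 112, 112, 121, 131, 132, 149, 156
The 2 values of 112 occupy positions 1–2 → each gets rank 2.
Site 1 values → pooled ranks: 112→2, 132→5, 156→7
Rank sum = 2 + 5 + 7 = 14

14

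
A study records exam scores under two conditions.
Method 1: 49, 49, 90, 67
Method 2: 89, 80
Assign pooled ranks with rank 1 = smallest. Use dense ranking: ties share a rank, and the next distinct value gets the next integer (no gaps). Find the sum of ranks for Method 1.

Sorted (ascending): 49, 49, 67, 80, 89, 90
The 2 values of 49 share dense rank 1.
Remaining distinct values take the next consecutive integers.
Method 1 values → pooled ranks: 49→1, 49→1, 90→5, 67→2
Rank sum = 1 + 1 + 5 + 2 = 9

9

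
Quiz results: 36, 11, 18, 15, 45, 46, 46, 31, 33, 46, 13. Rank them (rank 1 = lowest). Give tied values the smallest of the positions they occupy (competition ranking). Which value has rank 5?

Sorted (ascending): 11, 13, 15, 18, 31, 33, 36, 45, 46, 46, 46
The 3 values of 46 occupy positions 9–11 → each gets rank 9.
Rank 5 → value 31.

31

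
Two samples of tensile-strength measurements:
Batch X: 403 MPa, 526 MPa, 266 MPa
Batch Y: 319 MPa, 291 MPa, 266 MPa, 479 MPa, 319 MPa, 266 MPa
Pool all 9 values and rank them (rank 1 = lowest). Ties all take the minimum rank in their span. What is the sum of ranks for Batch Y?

24

Sorted (ascending): 266, 266, 266, 291, 319, 319, 403, 479, 526
The 3 values of 266 occupy positions 1–3 → each gets rank 1.
The 2 values of 319 occupy positions 5–6 → each gets rank 5.
Batch Y values → pooled ranks: 319→5, 291→4, 266→1, 479→8, 319→5, 266→1
Rank sum = 5 + 4 + 1 + 8 + 5 + 1 = 24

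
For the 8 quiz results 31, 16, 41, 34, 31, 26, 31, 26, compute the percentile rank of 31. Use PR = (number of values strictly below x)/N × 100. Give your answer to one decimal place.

N = 8.
Strictly below 31: 3. Equal to 31: 3.
PR = 3/8 × 100 = 37.5

37.5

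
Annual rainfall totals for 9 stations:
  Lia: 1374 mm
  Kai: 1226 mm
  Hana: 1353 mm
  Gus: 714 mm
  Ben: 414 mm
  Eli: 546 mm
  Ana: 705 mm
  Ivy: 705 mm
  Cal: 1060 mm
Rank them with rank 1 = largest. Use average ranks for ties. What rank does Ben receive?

9

Sorted (descending): 1374, 1353, 1226, 1060, 714, 705, 705, 546, 414
The 2 values of 705 occupy positions 6–7 → average rank (6+7)/2 = 6.5.
Ben has value 414 mm → rank 9.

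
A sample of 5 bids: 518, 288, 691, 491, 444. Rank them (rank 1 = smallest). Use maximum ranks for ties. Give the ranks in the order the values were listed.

4, 1, 5, 3, 2

Sorted (ascending): 288, 444, 491, 518, 691
No ties — each value takes its position as its rank.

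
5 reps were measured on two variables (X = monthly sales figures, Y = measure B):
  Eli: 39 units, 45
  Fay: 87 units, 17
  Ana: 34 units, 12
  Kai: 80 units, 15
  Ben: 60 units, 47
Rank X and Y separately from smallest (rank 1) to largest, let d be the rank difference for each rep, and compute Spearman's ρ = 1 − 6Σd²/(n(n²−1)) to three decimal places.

0.200

Ranks of variable 1: 2, 5, 1, 4, 3
Ranks of variable 2: 4, 3, 1, 2, 5
d = r₁ − r₂: -2, 2, 0, 2, -2
d²: 4, 4, 0, 4, 4; Σd² = 16
ρ = 1 − 6·16/(5·24) = 1 − 96/120 = 0.200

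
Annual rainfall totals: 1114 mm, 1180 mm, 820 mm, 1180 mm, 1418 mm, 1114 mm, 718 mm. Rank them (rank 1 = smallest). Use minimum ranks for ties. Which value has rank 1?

Sorted (ascending): 718, 820, 1114, 1114, 1180, 1180, 1418
The 2 values of 1114 occupy positions 3–4 → each gets rank 3.
The 2 values of 1180 occupy positions 5–6 → each gets rank 5.
Rank 1 → value 718.

718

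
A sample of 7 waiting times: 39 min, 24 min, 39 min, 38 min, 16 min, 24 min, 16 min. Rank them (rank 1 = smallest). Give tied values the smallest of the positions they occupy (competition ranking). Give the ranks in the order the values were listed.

6, 3, 6, 5, 1, 3, 1

Sorted (ascending): 16, 16, 24, 24, 38, 39, 39
The 2 values of 16 occupy positions 1–2 → each gets rank 1.
The 2 values of 24 occupy positions 3–4 → each gets rank 3.
The 2 values of 39 occupy positions 6–7 → each gets rank 6.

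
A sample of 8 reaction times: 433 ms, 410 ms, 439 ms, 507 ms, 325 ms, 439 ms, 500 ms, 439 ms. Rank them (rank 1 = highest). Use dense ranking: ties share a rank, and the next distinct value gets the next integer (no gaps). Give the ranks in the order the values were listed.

Sorted (descending): 507, 500, 439, 439, 439, 433, 410, 325
The 3 values of 439 share dense rank 3.
Remaining distinct values take the next consecutive integers.

4, 5, 3, 1, 6, 3, 2, 3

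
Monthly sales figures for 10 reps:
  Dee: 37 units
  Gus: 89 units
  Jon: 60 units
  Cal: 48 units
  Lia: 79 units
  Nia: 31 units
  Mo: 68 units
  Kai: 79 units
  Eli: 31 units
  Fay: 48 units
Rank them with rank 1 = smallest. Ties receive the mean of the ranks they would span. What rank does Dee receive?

3

Sorted (ascending): 31, 31, 37, 48, 48, 60, 68, 79, 79, 89
The 2 values of 31 occupy positions 1–2 → average rank (1+2)/2 = 1.5.
The 2 values of 48 occupy positions 4–5 → average rank (4+5)/2 = 4.5.
The 2 values of 79 occupy positions 8–9 → average rank (8+9)/2 = 8.5.
Dee has value 37 units → rank 3.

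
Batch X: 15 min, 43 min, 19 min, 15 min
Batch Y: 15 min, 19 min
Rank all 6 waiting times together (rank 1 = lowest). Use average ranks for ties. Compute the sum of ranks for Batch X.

Sorted (ascending): 15, 15, 15, 19, 19, 43
The 3 values of 15 occupy positions 1–3 → average rank 2.
The 2 values of 19 occupy positions 4–5 → average rank (4+5)/2 = 4.5.
Batch X values → pooled ranks: 15→2, 43→6, 19→4.5, 15→2
Rank sum = 2 + 6 + 4.5 + 2 = 14.5

14.5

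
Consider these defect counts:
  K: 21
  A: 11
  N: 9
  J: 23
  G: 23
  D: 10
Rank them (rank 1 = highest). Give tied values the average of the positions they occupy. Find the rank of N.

6

Sorted (descending): 23, 23, 21, 11, 10, 9
The 2 values of 23 occupy positions 1–2 → average rank (1+2)/2 = 1.5.
N has value 9 → rank 6.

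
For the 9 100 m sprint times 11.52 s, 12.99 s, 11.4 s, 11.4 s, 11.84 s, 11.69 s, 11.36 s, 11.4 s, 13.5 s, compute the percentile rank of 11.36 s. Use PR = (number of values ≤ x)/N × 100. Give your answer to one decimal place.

N = 9.
Strictly below 11.36: 0. Equal to 11.36: 1.
PR = 1/9 × 100 = 11.1

11.1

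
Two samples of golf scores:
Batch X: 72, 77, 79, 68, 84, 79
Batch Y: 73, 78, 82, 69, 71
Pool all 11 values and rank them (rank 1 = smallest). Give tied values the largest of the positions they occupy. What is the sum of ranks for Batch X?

Sorted (ascending): 68, 69, 71, 72, 73, 77, 78, 79, 79, 82, 84
The 2 values of 79 occupy positions 8–9 → each gets rank 9.
Batch X values → pooled ranks: 72→4, 77→6, 79→9, 68→1, 84→11, 79→9
Rank sum = 4 + 6 + 9 + 1 + 11 + 9 = 40

40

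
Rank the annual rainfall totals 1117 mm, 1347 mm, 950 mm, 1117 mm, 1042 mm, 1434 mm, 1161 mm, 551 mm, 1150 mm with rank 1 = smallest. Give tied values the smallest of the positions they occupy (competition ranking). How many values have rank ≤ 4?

Sorted (ascending): 551, 950, 1042, 1117, 1117, 1150, 1161, 1347, 1434
The 2 values of 1117 occupy positions 4–5 → each gets rank 4.
Ranks ≤ 4: {1, 2, 3, 4, 4} → 5 values.

5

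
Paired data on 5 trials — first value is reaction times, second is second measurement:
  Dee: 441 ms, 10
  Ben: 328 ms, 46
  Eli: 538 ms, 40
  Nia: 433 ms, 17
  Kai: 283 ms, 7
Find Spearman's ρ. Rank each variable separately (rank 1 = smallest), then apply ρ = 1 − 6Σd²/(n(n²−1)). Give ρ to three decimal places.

0.300

Ranks of variable 1: 4, 2, 5, 3, 1
Ranks of variable 2: 2, 5, 4, 3, 1
d = r₁ − r₂: 2, -3, 1, 0, 0
d²: 4, 9, 1, 0, 0; Σd² = 14
ρ = 1 − 6·14/(5·24) = 1 − 84/120 = 0.300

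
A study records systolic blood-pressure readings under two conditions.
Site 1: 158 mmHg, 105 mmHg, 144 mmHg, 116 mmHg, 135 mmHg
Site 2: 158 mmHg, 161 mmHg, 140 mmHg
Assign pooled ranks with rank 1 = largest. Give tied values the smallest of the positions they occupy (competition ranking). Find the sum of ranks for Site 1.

Sorted (descending): 161, 158, 158, 144, 140, 135, 116, 105
The 2 values of 158 occupy positions 2–3 → each gets rank 2.
Site 1 values → pooled ranks: 158→2, 105→8, 144→4, 116→7, 135→6
Rank sum = 2 + 8 + 4 + 7 + 6 = 27

27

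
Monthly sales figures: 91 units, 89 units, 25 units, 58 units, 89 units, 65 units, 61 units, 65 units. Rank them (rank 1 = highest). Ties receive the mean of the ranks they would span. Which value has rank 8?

25

Sorted (descending): 91, 89, 89, 65, 65, 61, 58, 25
The 2 values of 89 occupy positions 2–3 → average rank (2+3)/2 = 2.5.
The 2 values of 65 occupy positions 4–5 → average rank (4+5)/2 = 4.5.
Rank 8 → value 25.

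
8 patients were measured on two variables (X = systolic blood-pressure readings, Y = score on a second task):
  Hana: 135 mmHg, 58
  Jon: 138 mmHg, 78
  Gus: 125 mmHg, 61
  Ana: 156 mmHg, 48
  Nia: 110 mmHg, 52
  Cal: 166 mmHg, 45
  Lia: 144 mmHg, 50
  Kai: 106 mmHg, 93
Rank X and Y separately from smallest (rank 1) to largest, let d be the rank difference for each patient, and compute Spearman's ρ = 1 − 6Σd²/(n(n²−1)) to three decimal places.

-0.786

Ranks of variable 1: 4, 5, 3, 7, 2, 8, 6, 1
Ranks of variable 2: 5, 7, 6, 2, 4, 1, 3, 8
d = r₁ − r₂: -1, -2, -3, 5, -2, 7, 3, -7
d²: 1, 4, 9, 25, 4, 49, 9, 49; Σd² = 150
ρ = 1 − 6·150/(8·63) = 1 − 900/504 = -0.786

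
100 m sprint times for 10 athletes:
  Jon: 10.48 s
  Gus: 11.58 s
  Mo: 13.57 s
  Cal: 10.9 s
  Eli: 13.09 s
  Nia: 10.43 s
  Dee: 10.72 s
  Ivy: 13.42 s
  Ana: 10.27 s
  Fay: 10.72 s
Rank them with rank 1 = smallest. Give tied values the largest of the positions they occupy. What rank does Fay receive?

5

Sorted (ascending): 10.27, 10.43, 10.48, 10.72, 10.72, 10.9, 11.58, 13.09, 13.42, 13.57
The 2 values of 10.72 occupy positions 4–5 → each gets rank 5.
Fay has value 10.72 s → rank 5.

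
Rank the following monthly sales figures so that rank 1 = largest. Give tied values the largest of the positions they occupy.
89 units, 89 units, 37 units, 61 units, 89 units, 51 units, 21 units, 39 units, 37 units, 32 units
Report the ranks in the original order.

Sorted (descending): 89, 89, 89, 61, 51, 39, 37, 37, 32, 21
The 3 values of 89 occupy positions 1–3 → each gets rank 3.
The 2 values of 37 occupy positions 7–8 → each gets rank 8.

3, 3, 8, 4, 3, 5, 10, 6, 8, 9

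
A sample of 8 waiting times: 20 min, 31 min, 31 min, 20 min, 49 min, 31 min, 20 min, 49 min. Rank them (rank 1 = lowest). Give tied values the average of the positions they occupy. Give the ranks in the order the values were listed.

Sorted (ascending): 20, 20, 20, 31, 31, 31, 49, 49
The 3 values of 20 occupy positions 1–3 → average rank 2.
The 3 values of 31 occupy positions 4–6 → average rank 5.
The 2 values of 49 occupy positions 7–8 → average rank (7+8)/2 = 7.5.

2, 5, 5, 2, 7.5, 5, 2, 7.5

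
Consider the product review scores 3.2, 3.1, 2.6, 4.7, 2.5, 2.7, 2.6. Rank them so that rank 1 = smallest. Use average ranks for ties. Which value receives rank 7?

4.7

Sorted (ascending): 2.5, 2.6, 2.6, 2.7, 3.1, 3.2, 4.7
The 2 values of 2.6 occupy positions 2–3 → average rank (2+3)/2 = 2.5.
Rank 7 → value 4.7.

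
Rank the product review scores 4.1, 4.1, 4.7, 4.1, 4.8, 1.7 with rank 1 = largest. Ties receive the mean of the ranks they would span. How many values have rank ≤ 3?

Sorted (descending): 4.8, 4.7, 4.1, 4.1, 4.1, 1.7
The 3 values of 4.1 occupy positions 3–5 → average rank 4.
Ranks ≤ 3: {1, 2} → 2 values.

2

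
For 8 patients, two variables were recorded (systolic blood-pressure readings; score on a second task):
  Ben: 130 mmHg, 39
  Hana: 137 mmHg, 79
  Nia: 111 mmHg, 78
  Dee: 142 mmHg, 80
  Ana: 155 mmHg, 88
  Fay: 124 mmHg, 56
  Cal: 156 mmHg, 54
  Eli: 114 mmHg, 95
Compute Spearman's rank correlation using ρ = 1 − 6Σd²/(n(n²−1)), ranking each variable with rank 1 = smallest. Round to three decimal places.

Ranks of variable 1: 4, 5, 1, 6, 7, 3, 8, 2
Ranks of variable 2: 1, 5, 4, 6, 7, 3, 2, 8
d = r₁ − r₂: 3, 0, -3, 0, 0, 0, 6, -6
d²: 9, 0, 9, 0, 0, 0, 36, 36; Σd² = 90
ρ = 1 − 6·90/(8·63) = 1 − 540/504 = -0.071

-0.071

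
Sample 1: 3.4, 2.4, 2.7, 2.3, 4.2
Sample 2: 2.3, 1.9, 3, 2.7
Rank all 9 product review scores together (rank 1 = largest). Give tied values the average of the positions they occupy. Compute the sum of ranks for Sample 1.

Sorted (descending): 4.2, 3.4, 3, 2.7, 2.7, 2.4, 2.3, 2.3, 1.9
The 2 values of 2.7 occupy positions 4–5 → average rank (4+5)/2 = 4.5.
The 2 values of 2.3 occupy positions 7–8 → average rank (7+8)/2 = 7.5.
Sample 1 values → pooled ranks: 3.4→2, 2.4→6, 2.7→4.5, 2.3→7.5, 4.2→1
Rank sum = 2 + 6 + 4.5 + 7.5 + 1 = 21

21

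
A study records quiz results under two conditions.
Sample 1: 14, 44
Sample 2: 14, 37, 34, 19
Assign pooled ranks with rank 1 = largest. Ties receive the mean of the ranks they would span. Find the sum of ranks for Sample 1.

Sorted (descending): 44, 37, 34, 19, 14, 14
The 2 values of 14 occupy positions 5–6 → average rank (5+6)/2 = 5.5.
Sample 1 values → pooled ranks: 14→5.5, 44→1
Rank sum = 5.5 + 1 = 6.5

6.5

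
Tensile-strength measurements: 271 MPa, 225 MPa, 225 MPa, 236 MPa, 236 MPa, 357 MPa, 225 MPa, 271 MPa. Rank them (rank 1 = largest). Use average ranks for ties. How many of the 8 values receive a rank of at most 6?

Sorted (descending): 357, 271, 271, 236, 236, 225, 225, 225
The 2 values of 271 occupy positions 2–3 → average rank (2+3)/2 = 2.5.
The 2 values of 236 occupy positions 4–5 → average rank (4+5)/2 = 4.5.
The 3 values of 225 occupy positions 6–8 → average rank 7.
Ranks ≤ 6: {1, 2.5, 2.5, 4.5, 4.5} → 5 values.

5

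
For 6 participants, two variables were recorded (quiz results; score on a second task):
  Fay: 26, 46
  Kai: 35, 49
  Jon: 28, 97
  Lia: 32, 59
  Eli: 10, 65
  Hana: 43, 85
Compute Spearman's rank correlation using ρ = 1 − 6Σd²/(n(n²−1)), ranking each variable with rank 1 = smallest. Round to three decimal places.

Ranks of variable 1: 2, 5, 3, 4, 1, 6
Ranks of variable 2: 1, 2, 6, 3, 4, 5
d = r₁ − r₂: 1, 3, -3, 1, -3, 1
d²: 1, 9, 9, 1, 9, 1; Σd² = 30
ρ = 1 − 6·30/(6·35) = 1 − 180/210 = 0.143

0.143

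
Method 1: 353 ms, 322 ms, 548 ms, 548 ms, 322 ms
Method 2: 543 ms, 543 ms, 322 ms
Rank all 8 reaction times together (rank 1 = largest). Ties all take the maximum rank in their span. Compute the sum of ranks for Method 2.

Sorted (descending): 548, 548, 543, 543, 353, 322, 322, 322
The 2 values of 548 occupy positions 1–2 → each gets rank 2.
The 2 values of 543 occupy positions 3–4 → each gets rank 4.
The 3 values of 322 occupy positions 6–8 → each gets rank 8.
Method 2 values → pooled ranks: 543→4, 543→4, 322→8
Rank sum = 4 + 4 + 8 = 16

16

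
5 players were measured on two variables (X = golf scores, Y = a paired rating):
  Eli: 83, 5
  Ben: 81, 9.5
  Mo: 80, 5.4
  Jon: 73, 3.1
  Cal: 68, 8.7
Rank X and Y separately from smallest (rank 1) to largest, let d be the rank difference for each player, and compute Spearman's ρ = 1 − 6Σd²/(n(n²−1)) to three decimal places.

0.000

Ranks of variable 1: 5, 4, 3, 2, 1
Ranks of variable 2: 2, 5, 3, 1, 4
d = r₁ − r₂: 3, -1, 0, 1, -3
d²: 9, 1, 0, 1, 9; Σd² = 20
ρ = 1 − 6·20/(5·24) = 1 − 120/120 = 0.000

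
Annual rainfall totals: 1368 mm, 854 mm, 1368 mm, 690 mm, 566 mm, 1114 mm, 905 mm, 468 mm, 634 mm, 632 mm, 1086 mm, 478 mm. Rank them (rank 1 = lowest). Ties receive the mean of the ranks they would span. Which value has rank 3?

566

Sorted (ascending): 468, 478, 566, 632, 634, 690, 854, 905, 1086, 1114, 1368, 1368
The 2 values of 1368 occupy positions 11–12 → average rank (11+12)/2 = 11.5.
Rank 3 → value 566.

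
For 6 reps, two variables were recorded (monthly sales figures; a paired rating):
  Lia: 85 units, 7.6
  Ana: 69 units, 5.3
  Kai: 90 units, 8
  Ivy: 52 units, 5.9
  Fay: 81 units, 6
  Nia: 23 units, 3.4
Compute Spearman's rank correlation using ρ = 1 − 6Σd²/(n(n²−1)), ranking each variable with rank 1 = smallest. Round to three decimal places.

Ranks of variable 1: 5, 3, 6, 2, 4, 1
Ranks of variable 2: 5, 2, 6, 3, 4, 1
d = r₁ − r₂: 0, 1, 0, -1, 0, 0
d²: 0, 1, 0, 1, 0, 0; Σd² = 2
ρ = 1 − 6·2/(6·35) = 1 − 12/210 = 0.943

0.943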